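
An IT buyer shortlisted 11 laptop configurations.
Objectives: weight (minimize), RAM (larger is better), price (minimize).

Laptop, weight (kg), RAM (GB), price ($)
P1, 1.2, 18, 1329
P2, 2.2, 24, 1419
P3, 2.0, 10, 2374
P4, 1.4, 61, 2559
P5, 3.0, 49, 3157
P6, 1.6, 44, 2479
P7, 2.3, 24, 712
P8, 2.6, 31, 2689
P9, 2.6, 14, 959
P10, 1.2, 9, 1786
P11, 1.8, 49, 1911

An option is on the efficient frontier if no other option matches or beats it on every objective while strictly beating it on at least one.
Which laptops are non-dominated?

P1: not dominated.
P2: not dominated.
P3: dominated by P1 (weight 1.2≤2.0, RAM 18≥10, price 1329≤2374).
P4: not dominated (best RAM).
P5: dominated by P4 (weight 1.4≤3.0, RAM 61≥49, price 2559≤3157).
P6: not dominated.
P7: not dominated (best price).
P8: dominated by P4 (weight 1.4≤2.6, RAM 61≥31, price 2559≤2689).
P9: dominated by P7 (weight 2.3≤2.6, RAM 24≥14, price 712≤959).
P10: dominated by P1 (weight 1.2≤1.2, RAM 18≥9, price 1329≤1786).
P11: not dominated.

P1, P2, P4, P6, P7, P11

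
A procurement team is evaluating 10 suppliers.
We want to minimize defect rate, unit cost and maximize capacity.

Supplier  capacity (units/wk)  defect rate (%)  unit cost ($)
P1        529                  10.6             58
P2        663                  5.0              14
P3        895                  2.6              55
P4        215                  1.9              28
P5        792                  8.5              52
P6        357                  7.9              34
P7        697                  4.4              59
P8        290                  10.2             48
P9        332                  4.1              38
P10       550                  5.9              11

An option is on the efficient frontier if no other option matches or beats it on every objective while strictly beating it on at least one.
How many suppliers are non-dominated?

P1: dominated by P2 (capacity 663≥529, defect rate 5.0≤10.6, unit cost 14≤58).
P2: not dominated.
P3: not dominated (best capacity).
P4: not dominated (best defect rate).
P5: not dominated.
P6: dominated by P2 (capacity 663≥357, defect rate 5.0≤7.9, unit cost 14≤34).
P7: dominated by P3 (capacity 895≥697, defect rate 2.6≤4.4, unit cost 55≤59).
P8: dominated by P2 (capacity 663≥290, defect rate 5.0≤10.2, unit cost 14≤48).
P9: not dominated.
P10: not dominated (best unit cost).
Pareto-optimal: P2, P3, P4, P5, P9, P10 → 6.

6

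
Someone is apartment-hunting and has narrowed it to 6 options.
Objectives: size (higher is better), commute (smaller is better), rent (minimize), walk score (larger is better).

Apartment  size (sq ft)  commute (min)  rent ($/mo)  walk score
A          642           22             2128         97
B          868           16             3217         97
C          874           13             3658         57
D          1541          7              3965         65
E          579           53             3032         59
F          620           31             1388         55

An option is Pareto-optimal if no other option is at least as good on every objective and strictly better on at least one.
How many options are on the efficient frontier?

A: not dominated.
B: not dominated.
C: not dominated.
D: not dominated (best size).
E: dominated by A (size 642≥579, commute 22≤53, rent 2128≤3032, walk score 97≥59).
F: not dominated (best rent).
Pareto-optimal: A, B, C, D, F → 5.

5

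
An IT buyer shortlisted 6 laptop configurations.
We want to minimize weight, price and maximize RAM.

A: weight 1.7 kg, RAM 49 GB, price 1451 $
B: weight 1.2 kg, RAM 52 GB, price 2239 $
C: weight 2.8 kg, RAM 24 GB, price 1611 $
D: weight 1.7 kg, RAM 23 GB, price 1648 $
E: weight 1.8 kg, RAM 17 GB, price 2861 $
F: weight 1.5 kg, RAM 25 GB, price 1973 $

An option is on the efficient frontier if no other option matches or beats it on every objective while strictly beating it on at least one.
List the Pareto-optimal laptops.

A, B, F

A: not dominated (best price).
B: not dominated (best weight).
C: dominated by A (weight 1.7≤2.8, RAM 49≥24, price 1451≤1611).
D: dominated by A (weight 1.7≤1.7, RAM 49≥23, price 1451≤1648).
E: dominated by A (weight 1.7≤1.8, RAM 49≥17, price 1451≤2861).
F: not dominated.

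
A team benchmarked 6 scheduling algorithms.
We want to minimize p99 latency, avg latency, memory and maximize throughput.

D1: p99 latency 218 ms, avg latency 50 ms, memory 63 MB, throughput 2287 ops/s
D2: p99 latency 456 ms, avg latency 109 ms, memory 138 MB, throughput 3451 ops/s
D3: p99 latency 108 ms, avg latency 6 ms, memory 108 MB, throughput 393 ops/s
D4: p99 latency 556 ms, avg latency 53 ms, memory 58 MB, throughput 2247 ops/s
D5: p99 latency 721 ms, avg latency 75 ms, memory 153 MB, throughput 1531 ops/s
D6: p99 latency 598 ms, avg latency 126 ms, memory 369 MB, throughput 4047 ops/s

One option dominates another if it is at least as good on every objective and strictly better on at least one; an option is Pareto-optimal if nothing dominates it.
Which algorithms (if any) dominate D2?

D1: worse on throughput (2287 vs 3451).
D3: worse on throughput (393 vs 3451).
D4: worse on p99 latency (556 vs 456).
D5: worse on p99 latency (721 vs 456).
D6: worse on p99 latency (598 vs 456).
No option dominates D2.

none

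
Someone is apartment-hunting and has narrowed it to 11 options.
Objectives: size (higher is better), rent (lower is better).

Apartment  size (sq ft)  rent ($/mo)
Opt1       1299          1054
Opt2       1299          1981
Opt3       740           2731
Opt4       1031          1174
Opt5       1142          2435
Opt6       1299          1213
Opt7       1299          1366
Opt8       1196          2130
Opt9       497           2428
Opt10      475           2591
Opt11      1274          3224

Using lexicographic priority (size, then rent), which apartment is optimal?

Opt1

First maximize size: best is 1299, kept {Opt1, Opt2, Opt6, Opt7}.
Then minimize rent: best is 1054, kept {Opt1}.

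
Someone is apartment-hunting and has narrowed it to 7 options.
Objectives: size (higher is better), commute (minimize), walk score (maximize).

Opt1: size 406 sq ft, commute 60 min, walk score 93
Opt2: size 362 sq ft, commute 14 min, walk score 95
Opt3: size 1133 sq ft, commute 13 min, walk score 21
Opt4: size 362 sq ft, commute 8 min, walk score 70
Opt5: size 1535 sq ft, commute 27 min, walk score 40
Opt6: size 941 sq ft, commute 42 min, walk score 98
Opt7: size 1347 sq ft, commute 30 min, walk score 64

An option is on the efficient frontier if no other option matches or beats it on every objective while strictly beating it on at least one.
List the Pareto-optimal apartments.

Opt1: dominated by Opt6 (size 941≥406, commute 42≤60, walk score 98≥93).
Opt2: not dominated.
Opt3: not dominated.
Opt4: not dominated (best commute).
Opt5: not dominated (best size).
Opt6: not dominated (best walk score).
Opt7: not dominated.

Opt2, Opt3, Opt4, Opt5, Opt6, Opt7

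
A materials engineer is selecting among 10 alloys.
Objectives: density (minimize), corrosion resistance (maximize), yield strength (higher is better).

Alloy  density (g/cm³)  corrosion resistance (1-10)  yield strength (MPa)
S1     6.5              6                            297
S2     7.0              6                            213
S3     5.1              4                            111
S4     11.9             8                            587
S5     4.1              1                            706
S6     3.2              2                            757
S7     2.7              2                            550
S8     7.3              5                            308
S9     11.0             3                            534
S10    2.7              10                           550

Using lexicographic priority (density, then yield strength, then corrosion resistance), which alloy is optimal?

S10

First minimize density: best is 2.7, kept {S7, S10}.
Then maximize yield strength: best is 550, kept {S7, S10}.
Then maximize corrosion resistance: best is 10, kept {S10}.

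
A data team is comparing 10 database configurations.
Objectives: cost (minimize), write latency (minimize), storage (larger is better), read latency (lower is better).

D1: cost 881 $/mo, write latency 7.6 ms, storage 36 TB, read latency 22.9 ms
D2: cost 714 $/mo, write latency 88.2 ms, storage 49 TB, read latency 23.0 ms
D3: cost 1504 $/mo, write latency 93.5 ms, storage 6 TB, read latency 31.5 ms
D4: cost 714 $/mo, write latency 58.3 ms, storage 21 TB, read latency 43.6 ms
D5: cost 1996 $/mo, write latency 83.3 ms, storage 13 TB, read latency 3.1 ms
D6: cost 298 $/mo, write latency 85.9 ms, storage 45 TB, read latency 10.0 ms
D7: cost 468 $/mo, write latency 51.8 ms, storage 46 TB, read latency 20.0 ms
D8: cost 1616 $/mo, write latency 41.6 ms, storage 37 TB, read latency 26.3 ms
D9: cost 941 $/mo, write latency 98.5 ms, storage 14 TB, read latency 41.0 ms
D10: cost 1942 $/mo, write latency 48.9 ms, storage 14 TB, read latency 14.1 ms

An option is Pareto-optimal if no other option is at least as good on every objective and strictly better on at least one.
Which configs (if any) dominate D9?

D1, D2, D6, D7

D1: cost 881≤941, write latency 7.6≤98.5, storage 36≥14, read latency 22.9≤41.0 — dominates D9.
D2: cost 714≤941, write latency 88.2≤98.5, storage 49≥14, read latency 23.0≤41.0 — dominates D9.
D6: cost 298≤941, write latency 85.9≤98.5, storage 45≥14, read latency 10.0≤41.0 — dominates D9.
D7: cost 468≤941, write latency 51.8≤98.5, storage 46≥14, read latency 20.0≤41.0 — dominates D9.
Others (D3, D4, D5, D8, D10) are each worse than D9 on at least one objective.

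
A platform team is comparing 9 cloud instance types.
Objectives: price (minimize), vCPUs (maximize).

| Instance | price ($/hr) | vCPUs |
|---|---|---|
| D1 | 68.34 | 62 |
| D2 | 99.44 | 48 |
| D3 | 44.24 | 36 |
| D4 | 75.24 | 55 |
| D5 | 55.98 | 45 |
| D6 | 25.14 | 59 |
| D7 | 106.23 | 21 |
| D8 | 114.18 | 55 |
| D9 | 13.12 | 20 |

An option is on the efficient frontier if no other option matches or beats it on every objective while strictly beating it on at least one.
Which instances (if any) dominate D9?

none

D1: worse on price (68.34 vs 13.12).
D2: worse on price (99.44 vs 13.12).
D3: worse on price (44.24 vs 13.12).
D4: worse on price (75.24 vs 13.12).
D5: worse on price (55.98 vs 13.12).
D6: worse on price (25.14 vs 13.12).
D7: worse on price (106.23 vs 13.12).
D8: worse on price (114.18 vs 13.12).
No option dominates D9.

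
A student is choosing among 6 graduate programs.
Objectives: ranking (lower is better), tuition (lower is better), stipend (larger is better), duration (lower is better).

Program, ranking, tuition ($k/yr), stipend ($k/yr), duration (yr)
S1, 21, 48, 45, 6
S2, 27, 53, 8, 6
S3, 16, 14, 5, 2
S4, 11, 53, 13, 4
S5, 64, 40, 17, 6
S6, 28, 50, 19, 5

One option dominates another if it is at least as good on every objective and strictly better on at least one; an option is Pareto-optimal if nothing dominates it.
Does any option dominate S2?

Yes

S1 vs S2: ranking 21≤27, tuition 48≤53, stipend 45≥8, duration 6≤6 — S1 is at least as good on every objective and strictly better on at least one, so S1 dominates S2.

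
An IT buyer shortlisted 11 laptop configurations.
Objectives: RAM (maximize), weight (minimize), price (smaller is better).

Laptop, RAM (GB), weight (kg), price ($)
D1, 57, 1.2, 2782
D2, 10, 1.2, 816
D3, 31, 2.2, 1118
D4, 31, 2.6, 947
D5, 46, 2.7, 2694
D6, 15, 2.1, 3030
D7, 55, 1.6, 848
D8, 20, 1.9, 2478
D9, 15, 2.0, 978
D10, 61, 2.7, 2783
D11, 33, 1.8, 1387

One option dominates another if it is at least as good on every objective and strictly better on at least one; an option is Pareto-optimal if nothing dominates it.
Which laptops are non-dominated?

D1: not dominated.
D2: not dominated (best price).
D3: dominated by D7 (RAM 55≥31, weight 1.6≤2.2, price 848≤1118).
D4: dominated by D7 (RAM 55≥31, weight 1.6≤2.6, price 848≤947).
D5: dominated by D7 (RAM 55≥46, weight 1.6≤2.7, price 848≤2694).
D6: dominated by D1 (RAM 57≥15, weight 1.2≤2.1, price 2782≤3030).
D7: not dominated.
D8: dominated by D7 (RAM 55≥20, weight 1.6≤1.9, price 848≤2478).
D9: dominated by D7 (RAM 55≥15, weight 1.6≤2.0, price 848≤978).
D10: not dominated (best RAM).
D11: dominated by D7 (RAM 55≥33, weight 1.6≤1.8, price 848≤1387).

D1, D2, D7, D10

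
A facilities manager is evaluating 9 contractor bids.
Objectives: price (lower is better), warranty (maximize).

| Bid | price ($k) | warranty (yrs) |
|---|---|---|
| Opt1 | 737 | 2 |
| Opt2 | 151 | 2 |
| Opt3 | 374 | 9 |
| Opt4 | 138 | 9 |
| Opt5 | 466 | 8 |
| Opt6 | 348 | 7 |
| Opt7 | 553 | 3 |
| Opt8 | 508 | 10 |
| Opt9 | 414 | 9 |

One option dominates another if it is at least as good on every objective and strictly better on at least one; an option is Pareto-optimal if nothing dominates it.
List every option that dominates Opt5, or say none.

Opt3, Opt4, Opt9

Opt3: price 374≤466, warranty 9≥8 — dominates Opt5.
Opt4: price 138≤466, warranty 9≥8 — dominates Opt5.
Opt9: price 414≤466, warranty 9≥8 — dominates Opt5.
Others (Opt1, Opt2, Opt6, Opt7, Opt8) are each worse than Opt5 on at least one objective.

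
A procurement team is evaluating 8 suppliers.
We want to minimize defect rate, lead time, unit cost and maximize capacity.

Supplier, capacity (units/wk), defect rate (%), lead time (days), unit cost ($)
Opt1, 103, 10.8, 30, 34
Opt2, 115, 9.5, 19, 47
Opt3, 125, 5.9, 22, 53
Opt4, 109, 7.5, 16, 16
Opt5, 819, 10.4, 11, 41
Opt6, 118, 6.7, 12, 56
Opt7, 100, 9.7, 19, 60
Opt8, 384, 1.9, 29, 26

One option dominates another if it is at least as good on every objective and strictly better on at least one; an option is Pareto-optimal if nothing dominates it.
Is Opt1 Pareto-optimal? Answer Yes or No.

No

Opt4 vs Opt1: capacity 109≥103, defect rate 7.5≤10.8, lead time 16≤30, unit cost 16≤34 — Opt4 is at least as good on every objective and strictly better on at least one, so Opt4 dominates Opt1.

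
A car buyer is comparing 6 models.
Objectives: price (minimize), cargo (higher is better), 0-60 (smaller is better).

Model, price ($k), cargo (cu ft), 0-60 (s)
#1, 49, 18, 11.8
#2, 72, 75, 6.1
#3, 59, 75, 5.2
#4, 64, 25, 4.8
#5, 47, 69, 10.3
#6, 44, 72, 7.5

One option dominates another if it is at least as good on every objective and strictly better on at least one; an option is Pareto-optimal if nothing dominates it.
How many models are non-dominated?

#1: dominated by #5 (price 47≤49, cargo 69≥18, 0-60 10.3≤11.8).
#2: dominated by #3 (price 59≤72, cargo 75≥75, 0-60 5.2≤6.1).
#3: not dominated.
#4: not dominated (best 0-60).
#5: dominated by #6 (price 44≤47, cargo 72≥69, 0-60 7.5≤10.3).
#6: not dominated (best price).
Pareto-optimal: #3, #4, #6 → 3.

3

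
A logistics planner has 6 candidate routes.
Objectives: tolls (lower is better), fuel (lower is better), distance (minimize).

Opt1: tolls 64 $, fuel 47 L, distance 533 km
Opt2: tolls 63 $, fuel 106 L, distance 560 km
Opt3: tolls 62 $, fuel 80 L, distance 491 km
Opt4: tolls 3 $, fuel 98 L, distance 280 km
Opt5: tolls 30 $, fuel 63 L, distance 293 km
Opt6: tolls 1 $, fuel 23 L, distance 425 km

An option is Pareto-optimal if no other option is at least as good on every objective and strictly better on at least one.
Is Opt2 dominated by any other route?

Opt3 vs Opt2: tolls 62≤63, fuel 80≤106, distance 491≤560 — Opt3 is at least as good on every objective and strictly better on at least one, so Opt3 dominates Opt2.

Yes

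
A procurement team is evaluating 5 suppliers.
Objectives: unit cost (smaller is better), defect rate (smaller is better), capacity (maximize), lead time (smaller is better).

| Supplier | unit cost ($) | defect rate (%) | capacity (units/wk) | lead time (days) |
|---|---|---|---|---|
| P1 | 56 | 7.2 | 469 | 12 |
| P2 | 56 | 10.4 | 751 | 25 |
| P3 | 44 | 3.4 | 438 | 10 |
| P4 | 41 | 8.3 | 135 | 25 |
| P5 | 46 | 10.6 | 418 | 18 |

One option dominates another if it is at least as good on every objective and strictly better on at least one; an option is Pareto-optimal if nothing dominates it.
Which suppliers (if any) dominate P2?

none

P1: worse on capacity (469 vs 751).
P3: worse on capacity (438 vs 751).
P4: worse on capacity (135 vs 751).
P5: worse on defect rate (10.6 vs 10.4).
No option dominates P2.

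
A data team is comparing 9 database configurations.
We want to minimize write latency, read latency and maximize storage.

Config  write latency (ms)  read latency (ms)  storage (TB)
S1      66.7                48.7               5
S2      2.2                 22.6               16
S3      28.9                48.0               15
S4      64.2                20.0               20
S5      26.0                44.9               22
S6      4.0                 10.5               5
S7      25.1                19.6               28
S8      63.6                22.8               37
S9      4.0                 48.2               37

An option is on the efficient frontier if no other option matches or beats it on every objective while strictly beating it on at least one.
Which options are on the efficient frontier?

S1: dominated by S2 (write latency 2.2≤66.7, read latency 22.6≤48.7, storage 16≥5).
S2: not dominated (best write latency).
S3: dominated by S2 (write latency 2.2≤28.9, read latency 22.6≤48.0, storage 16≥15).
S4: dominated by S7 (write latency 25.1≤64.2, read latency 19.6≤20.0, storage 28≥20).
S5: dominated by S7 (write latency 25.1≤26.0, read latency 19.6≤44.9, storage 28≥22).
S6: not dominated (best read latency).
S7: not dominated.
S8: not dominated.
S9: not dominated.

S2, S6, S7, S8, S9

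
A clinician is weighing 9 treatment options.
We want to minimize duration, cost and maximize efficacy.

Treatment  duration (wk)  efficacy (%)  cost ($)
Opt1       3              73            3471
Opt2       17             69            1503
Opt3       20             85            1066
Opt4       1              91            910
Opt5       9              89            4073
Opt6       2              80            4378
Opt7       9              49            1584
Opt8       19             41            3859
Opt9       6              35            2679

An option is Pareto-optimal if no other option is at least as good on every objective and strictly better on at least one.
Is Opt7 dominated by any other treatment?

Opt4 vs Opt7: duration 1≤9, efficacy 91≥49, cost 910≤1584 — Opt4 is at least as good on every objective and strictly better on at least one, so Opt4 dominates Opt7.

Yes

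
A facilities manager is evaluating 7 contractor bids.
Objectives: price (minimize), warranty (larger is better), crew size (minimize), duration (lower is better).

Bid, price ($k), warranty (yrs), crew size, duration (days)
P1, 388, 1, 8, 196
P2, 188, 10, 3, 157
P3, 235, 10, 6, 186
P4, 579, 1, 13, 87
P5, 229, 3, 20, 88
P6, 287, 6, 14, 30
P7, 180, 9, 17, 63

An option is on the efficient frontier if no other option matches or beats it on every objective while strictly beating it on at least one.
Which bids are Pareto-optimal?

P2, P4, P6, P7

P1: dominated by P2 (price 188≤388, warranty 10≥1, crew size 3≤8, duration 157≤196).
P2: not dominated (best crew size).
P3: dominated by P2 (price 188≤235, warranty 10≥10, crew size 3≤6, duration 157≤186).
P4: not dominated.
P5: dominated by P7 (price 180≤229, warranty 9≥3, crew size 17≤20, duration 63≤88).
P6: not dominated (best duration).
P7: not dominated (best price).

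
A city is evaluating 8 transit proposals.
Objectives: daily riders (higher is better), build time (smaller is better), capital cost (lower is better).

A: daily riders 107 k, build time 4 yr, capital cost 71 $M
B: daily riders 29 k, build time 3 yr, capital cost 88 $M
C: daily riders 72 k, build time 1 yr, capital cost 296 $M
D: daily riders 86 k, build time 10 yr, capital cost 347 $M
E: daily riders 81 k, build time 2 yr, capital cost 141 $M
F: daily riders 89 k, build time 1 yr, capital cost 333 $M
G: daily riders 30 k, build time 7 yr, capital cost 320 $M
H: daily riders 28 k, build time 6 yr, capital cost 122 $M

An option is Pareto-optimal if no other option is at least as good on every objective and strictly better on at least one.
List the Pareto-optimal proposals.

A, B, C, E, F

A: not dominated (best daily riders).
B: not dominated.
C: not dominated.
D: dominated by A (daily riders 107≥86, build time 4≤10, capital cost 71≤347).
E: not dominated.
F: not dominated.
G: dominated by A (daily riders 107≥30, build time 4≤7, capital cost 71≤320).
H: dominated by A (daily riders 107≥28, build time 4≤6, capital cost 71≤122).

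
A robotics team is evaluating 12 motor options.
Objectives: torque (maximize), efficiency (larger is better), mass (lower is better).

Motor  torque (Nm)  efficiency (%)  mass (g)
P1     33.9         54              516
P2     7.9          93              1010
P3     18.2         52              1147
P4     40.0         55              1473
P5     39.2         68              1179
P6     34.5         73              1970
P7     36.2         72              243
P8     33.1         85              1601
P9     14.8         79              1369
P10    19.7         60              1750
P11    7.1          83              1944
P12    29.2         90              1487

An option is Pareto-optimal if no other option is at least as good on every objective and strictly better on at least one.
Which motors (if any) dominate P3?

P1: torque 33.9≥18.2, efficiency 54≥52, mass 516≤1147 — dominates P3.
P7: torque 36.2≥18.2, efficiency 72≥52, mass 243≤1147 — dominates P3.
Others (P2, P4, P5, P6, P8, P9, P10, P11, P12) are each worse than P3 on at least one objective.

P1, P7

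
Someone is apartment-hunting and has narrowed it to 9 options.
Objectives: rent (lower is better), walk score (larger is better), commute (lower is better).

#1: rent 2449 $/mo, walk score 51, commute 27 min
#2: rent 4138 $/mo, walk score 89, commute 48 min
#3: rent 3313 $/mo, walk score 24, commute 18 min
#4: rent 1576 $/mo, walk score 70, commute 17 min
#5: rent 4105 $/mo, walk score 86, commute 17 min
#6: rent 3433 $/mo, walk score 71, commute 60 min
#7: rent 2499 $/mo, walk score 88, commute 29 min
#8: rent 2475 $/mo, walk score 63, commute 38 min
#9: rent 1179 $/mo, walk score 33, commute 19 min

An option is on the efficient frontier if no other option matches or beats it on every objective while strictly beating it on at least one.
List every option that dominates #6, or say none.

#7

#7: rent 2499≤3433, walk score 88≥71, commute 29≤60 — dominates #6.
Others (#1, #2, #3, #4, #5, #8, #9) are each worse than #6 on at least one objective.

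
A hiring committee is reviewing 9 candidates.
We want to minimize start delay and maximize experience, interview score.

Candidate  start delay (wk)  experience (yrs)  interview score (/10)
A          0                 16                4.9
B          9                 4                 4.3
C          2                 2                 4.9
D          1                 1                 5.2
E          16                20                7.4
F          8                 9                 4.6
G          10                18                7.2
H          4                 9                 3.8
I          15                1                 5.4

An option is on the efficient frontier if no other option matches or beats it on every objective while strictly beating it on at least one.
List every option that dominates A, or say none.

B: worse on start delay (9 vs 0).
C: worse on start delay (2 vs 0).
D: worse on start delay (1 vs 0).
E: worse on start delay (16 vs 0).
F: worse on start delay (8 vs 0).
G: worse on start delay (10 vs 0).
H: worse on start delay (4 vs 0).
I: worse on start delay (15 vs 0).
No option dominates A.

none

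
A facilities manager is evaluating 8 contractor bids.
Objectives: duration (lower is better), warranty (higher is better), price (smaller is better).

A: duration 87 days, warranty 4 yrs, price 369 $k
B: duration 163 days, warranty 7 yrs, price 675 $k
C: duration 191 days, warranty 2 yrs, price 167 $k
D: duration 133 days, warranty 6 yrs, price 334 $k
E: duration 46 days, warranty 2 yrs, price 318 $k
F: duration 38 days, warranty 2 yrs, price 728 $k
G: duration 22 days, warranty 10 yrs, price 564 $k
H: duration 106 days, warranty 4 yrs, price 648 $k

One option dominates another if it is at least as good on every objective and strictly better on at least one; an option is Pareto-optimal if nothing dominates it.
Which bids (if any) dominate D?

none

A: worse on warranty (4 vs 6).
B: worse on duration (163 vs 133).
C: worse on duration (191 vs 133).
E: worse on warranty (2 vs 6).
F: worse on warranty (2 vs 6).
G: worse on price (564 vs 334).
H: worse on warranty (4 vs 6).
No option dominates D.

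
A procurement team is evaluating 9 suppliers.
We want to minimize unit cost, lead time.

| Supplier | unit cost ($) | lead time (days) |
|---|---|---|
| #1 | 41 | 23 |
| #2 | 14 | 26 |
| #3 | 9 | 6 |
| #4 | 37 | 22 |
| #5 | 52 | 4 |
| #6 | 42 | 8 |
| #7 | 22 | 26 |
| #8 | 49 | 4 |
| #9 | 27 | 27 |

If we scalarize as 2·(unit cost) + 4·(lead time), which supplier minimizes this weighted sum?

#3

#1: 2·41 + 4·23 = 174
#2: 2·14 + 4·26 = 132
#3: 2·9 + 4·6 = 42
#4: 2·37 + 4·22 = 162
#5: 2·52 + 4·4 = 120
#6: 2·42 + 4·8 = 116
#7: 2·22 + 4·26 = 148
#8: 2·49 + 4·4 = 114
#9: 2·27 + 4·27 = 162
Lowest: #3 at 42.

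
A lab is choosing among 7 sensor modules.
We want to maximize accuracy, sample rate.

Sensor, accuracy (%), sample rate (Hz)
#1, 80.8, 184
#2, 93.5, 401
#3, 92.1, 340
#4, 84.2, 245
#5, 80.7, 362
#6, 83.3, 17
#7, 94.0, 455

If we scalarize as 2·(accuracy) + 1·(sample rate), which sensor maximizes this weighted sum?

#7

#1: 2·80.8 + 1·184 = 345.6
#2: 2·93.5 + 1·401 = 588.0
#3: 2·92.1 + 1·340 = 524.2
#4: 2·84.2 + 1·245 = 413.4
#5: 2·80.7 + 1·362 = 523.4
#6: 2·83.3 + 1·17 = 183.6
#7: 2·94.0 + 1·455 = 643.0
Highest: #7 at 643.0.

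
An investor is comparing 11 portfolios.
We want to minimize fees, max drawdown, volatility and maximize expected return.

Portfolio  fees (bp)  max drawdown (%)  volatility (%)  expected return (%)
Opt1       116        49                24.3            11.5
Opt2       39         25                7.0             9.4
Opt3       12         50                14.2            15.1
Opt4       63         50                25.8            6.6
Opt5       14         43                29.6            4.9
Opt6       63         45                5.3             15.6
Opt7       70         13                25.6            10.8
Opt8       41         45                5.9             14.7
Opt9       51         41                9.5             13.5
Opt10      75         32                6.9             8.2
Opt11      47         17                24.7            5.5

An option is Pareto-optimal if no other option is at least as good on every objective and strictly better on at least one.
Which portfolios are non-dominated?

Opt1: dominated by Opt6 (fees 63≤116, max drawdown 45≤49, volatility 5.3≤24.3, expected return 15.6≥11.5).
Opt2: not dominated.
Opt3: not dominated (best fees).
Opt4: dominated by Opt2 (fees 39≤63, max drawdown 25≤50, volatility 7.0≤25.8, expected return 9.4≥6.6).
Opt5: not dominated.
Opt6: not dominated (best volatility).
Opt7: not dominated (best max drawdown).
Opt8: not dominated.
Opt9: not dominated.
Opt10: not dominated.
Opt11: not dominated.

Opt2, Opt3, Opt5, Opt6, Opt7, Opt8, Opt9, Opt10, Opt11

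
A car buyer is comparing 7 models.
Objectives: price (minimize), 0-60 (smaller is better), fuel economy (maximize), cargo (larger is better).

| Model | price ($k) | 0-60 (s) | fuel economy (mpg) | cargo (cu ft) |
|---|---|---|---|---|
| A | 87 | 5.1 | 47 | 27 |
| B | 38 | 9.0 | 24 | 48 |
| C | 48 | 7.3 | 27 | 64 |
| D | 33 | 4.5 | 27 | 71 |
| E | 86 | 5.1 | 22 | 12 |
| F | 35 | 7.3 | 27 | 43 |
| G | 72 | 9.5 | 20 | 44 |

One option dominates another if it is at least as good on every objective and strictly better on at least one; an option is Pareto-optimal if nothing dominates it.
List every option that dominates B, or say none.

D: price 33≤38, 0-60 4.5≤9.0, fuel economy 27≥24, cargo 71≥48 — dominates B.
Others (A, C, E, F, G) are each worse than B on at least one objective.

D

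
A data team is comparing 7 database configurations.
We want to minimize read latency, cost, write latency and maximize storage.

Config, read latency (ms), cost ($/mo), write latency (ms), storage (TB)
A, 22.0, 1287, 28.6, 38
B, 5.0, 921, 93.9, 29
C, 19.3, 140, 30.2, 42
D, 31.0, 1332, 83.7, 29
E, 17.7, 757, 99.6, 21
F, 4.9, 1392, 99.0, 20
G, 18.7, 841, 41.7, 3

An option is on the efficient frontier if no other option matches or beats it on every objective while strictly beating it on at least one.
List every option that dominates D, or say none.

A: read latency 22.0≤31.0, cost 1287≤1332, write latency 28.6≤83.7, storage 38≥29 — dominates D.
C: read latency 19.3≤31.0, cost 140≤1332, write latency 30.2≤83.7, storage 42≥29 — dominates D.
Others (B, E, F, G) are each worse than D on at least one objective.

A, C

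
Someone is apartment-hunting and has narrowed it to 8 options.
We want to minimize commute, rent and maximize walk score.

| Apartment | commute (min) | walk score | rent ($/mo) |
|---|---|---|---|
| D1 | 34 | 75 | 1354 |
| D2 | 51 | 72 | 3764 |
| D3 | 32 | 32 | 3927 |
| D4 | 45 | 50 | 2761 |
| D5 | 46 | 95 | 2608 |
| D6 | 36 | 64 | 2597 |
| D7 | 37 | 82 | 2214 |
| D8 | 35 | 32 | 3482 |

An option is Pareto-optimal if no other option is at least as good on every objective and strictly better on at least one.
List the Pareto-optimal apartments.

D1: not dominated (best rent).
D2: dominated by D1 (commute 34≤51, walk score 75≥72, rent 1354≤3764).
D3: not dominated (best commute).
D4: dominated by D1 (commute 34≤45, walk score 75≥50, rent 1354≤2761).
D5: not dominated (best walk score).
D6: dominated by D1 (commute 34≤36, walk score 75≥64, rent 1354≤2597).
D7: not dominated.
D8: dominated by D1 (commute 34≤35, walk score 75≥32, rent 1354≤3482).

D1, D3, D5, D7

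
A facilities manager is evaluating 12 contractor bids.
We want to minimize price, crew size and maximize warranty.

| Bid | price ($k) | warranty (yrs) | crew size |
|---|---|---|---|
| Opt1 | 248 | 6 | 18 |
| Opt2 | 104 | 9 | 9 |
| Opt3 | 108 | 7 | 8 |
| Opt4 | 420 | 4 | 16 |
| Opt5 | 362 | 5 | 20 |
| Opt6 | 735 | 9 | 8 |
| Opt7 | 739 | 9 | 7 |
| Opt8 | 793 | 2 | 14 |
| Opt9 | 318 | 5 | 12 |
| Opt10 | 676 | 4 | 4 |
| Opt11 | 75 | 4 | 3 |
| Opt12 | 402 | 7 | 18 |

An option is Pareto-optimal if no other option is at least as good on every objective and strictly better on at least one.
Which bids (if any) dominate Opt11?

Opt1: worse on price (248 vs 75).
Opt2: worse on price (104 vs 75).
Opt3: worse on price (108 vs 75).
Opt4: worse on price (420 vs 75).
Opt5: worse on price (362 vs 75).
Opt6: worse on price (735 vs 75).
Opt7: worse on price (739 vs 75).
Opt8: worse on price (793 vs 75).
Opt9: worse on price (318 vs 75).
Opt10: worse on price (676 vs 75).
Opt12: worse on price (402 vs 75).
No option dominates Opt11.

none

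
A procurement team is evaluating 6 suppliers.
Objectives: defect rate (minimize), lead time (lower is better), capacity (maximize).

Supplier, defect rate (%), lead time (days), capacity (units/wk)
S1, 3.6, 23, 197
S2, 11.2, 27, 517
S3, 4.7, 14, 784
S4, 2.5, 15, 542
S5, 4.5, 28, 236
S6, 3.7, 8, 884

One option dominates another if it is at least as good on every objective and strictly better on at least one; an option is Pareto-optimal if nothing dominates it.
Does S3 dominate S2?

S3 vs S2: defect rate 4.7≤11.2, lead time 14≤27, capacity 784≥517 — S3 is at least as good on every objective with at least one strict improvement.

Yes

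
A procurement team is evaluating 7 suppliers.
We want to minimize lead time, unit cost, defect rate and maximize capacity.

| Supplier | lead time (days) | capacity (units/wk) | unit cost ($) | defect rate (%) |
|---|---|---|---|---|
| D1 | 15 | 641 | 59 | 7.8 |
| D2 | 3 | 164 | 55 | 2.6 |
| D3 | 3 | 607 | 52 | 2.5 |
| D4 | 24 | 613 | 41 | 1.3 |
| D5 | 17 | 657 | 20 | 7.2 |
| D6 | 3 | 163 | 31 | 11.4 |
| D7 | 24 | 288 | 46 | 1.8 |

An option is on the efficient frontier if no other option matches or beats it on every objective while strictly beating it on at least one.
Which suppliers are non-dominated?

D1: not dominated.
D2: dominated by D3 (lead time 3≤3, capacity 607≥164, unit cost 52≤55, defect rate 2.5≤2.6).
D3: not dominated.
D4: not dominated (best defect rate).
D5: not dominated (best capacity).
D6: not dominated.
D7: dominated by D4 (lead time 24≤24, capacity 613≥288, unit cost 41≤46, defect rate 1.3≤1.8).

D1, D3, D4, D5, D6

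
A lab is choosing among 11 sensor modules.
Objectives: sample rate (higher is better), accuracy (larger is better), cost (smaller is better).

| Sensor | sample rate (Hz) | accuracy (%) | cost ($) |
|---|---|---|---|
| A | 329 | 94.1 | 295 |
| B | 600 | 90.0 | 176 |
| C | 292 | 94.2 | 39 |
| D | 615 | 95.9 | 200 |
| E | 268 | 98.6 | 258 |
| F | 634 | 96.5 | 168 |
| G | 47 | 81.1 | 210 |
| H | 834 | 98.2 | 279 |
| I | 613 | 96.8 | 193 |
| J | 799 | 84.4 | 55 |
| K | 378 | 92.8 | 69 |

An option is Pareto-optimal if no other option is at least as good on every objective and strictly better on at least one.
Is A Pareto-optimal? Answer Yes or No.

D vs A: sample rate 615≥329, accuracy 95.9≥94.1, cost 200≤295 — D is at least as good on every objective and strictly better on at least one, so D dominates A.

No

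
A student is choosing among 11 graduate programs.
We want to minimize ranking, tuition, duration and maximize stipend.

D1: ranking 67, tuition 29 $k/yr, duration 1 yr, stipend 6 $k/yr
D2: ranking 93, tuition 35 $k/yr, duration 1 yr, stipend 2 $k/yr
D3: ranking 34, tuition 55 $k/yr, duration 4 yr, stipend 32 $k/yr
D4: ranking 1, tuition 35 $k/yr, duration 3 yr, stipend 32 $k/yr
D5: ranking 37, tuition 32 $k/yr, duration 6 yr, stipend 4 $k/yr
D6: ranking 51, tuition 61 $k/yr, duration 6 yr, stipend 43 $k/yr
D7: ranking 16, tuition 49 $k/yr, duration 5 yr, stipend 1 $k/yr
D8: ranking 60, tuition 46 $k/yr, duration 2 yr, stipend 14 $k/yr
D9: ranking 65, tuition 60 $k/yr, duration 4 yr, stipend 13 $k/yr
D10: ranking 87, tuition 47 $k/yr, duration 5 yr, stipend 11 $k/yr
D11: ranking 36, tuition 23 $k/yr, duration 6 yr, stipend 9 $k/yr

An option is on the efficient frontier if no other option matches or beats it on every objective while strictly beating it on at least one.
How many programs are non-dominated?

D1: not dominated.
D2: dominated by D1 (ranking 67≤93, tuition 29≤35, duration 1≤1, stipend 6≥2).
D3: dominated by D4 (ranking 1≤34, tuition 35≤55, duration 3≤4, stipend 32≥32).
D4: not dominated (best ranking).
D5: dominated by D11 (ranking 36≤37, tuition 23≤32, duration 6≤6, stipend 9≥4).
D6: not dominated (best stipend).
D7: dominated by D4 (ranking 1≤16, tuition 35≤49, duration 3≤5, stipend 32≥1).
D8: not dominated.
D9: dominated by D3 (ranking 34≤65, tuition 55≤60, duration 4≤4, stipend 32≥13).
D10: dominated by D4 (ranking 1≤87, tuition 35≤47, duration 3≤5, stipend 32≥11).
D11: not dominated (best tuition).
Pareto-optimal: D1, D4, D6, D8, D11 → 5.

5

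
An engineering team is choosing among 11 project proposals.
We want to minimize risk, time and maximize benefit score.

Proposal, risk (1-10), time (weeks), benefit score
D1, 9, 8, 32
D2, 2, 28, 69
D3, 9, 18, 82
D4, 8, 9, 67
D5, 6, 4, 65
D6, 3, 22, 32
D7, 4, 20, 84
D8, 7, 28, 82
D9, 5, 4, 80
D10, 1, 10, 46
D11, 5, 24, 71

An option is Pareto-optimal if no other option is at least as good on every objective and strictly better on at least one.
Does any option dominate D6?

D10 vs D6: risk 1≤3, time 10≤22, benefit score 46≥32 — D10 is at least as good on every objective and strictly better on at least one, so D10 dominates D6.

Yes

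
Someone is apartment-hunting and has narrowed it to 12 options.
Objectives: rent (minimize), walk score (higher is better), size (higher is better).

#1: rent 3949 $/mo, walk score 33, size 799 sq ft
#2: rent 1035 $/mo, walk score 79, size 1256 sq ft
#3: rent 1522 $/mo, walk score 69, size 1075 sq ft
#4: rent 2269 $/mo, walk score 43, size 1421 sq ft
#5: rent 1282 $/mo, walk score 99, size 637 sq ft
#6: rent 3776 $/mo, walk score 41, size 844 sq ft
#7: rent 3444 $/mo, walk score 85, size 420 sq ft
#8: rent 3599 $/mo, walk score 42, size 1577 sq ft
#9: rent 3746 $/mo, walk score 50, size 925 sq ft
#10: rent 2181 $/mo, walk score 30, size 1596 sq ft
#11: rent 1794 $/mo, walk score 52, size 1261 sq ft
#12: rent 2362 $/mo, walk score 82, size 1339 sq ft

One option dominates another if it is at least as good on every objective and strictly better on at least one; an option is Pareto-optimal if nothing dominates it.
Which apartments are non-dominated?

#1: dominated by #2 (rent 1035≤3949, walk score 79≥33, size 1256≥799).
#2: not dominated (best rent).
#3: dominated by #2 (rent 1035≤1522, walk score 79≥69, size 1256≥1075).
#4: not dominated.
#5: not dominated (best walk score).
#6: dominated by #2 (rent 1035≤3776, walk score 79≥41, size 1256≥844).
#7: dominated by #5 (rent 1282≤3444, walk score 99≥85, size 637≥420).
#8: not dominated.
#9: dominated by #2 (rent 1035≤3746, walk score 79≥50, size 1256≥925).
#10: not dominated (best size).
#11: not dominated.
#12: not dominated.

#2, #4, #5, #8, #10, #11, #12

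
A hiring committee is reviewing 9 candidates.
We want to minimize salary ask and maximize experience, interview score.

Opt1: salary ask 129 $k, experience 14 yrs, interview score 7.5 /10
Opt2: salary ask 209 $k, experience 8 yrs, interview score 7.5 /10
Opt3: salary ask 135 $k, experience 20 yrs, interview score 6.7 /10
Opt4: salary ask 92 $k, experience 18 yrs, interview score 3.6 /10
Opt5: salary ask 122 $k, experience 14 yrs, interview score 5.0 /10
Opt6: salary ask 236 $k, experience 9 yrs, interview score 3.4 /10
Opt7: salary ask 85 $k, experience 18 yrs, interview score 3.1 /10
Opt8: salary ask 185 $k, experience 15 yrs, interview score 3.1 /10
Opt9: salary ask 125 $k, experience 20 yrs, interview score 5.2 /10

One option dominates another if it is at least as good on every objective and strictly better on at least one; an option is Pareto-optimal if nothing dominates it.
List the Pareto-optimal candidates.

Opt1: not dominated.
Opt2: dominated by Opt1 (salary ask 129≤209, experience 14≥8, interview score 7.5≥7.5).
Opt3: not dominated.
Opt4: not dominated.
Opt5: not dominated.
Opt6: dominated by Opt1 (salary ask 129≤236, experience 14≥9, interview score 7.5≥3.4).
Opt7: not dominated (best salary ask).
Opt8: dominated by Opt3 (salary ask 135≤185, experience 20≥15, interview score 6.7≥3.1).
Opt9: not dominated.

Opt1, Opt3, Opt4, Opt5, Opt7, Opt9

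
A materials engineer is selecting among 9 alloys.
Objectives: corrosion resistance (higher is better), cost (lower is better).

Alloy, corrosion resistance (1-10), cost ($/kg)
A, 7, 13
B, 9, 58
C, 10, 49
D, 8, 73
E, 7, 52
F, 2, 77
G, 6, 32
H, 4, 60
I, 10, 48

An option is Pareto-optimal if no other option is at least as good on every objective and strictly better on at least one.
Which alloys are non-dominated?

A: not dominated (best cost).
B: dominated by C (corrosion resistance 10≥9, cost 49≤58).
C: dominated by I (corrosion resistance 10≥10, cost 48≤49).
D: dominated by B (corrosion resistance 9≥8, cost 58≤73).
E: dominated by A (corrosion resistance 7≥7, cost 13≤52).
F: dominated by A (corrosion resistance 7≥2, cost 13≤77).
G: dominated by A (corrosion resistance 7≥6, cost 13≤32).
H: dominated by A (corrosion resistance 7≥4, cost 13≤60).
I: not dominated.

A, I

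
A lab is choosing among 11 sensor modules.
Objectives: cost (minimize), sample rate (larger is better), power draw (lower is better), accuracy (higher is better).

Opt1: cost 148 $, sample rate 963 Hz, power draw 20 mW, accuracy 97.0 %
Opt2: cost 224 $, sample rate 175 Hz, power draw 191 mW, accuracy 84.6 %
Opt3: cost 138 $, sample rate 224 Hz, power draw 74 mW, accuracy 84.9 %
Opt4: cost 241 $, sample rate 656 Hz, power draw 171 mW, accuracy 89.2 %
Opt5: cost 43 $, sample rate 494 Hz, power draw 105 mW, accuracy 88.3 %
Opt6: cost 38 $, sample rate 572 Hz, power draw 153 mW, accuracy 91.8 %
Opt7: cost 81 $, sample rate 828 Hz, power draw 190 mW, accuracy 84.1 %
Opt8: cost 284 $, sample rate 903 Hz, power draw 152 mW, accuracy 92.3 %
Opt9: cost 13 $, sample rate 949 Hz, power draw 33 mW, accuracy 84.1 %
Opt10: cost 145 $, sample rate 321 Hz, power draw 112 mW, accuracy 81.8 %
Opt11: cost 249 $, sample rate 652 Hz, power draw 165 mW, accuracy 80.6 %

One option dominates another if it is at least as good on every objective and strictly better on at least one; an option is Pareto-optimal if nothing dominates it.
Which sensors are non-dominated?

Opt1: not dominated (best sample rate).
Opt2: dominated by Opt1 (cost 148≤224, sample rate 963≥175, power draw 20≤191, accuracy 97.0≥84.6).
Opt3: not dominated.
Opt4: dominated by Opt1 (cost 148≤241, sample rate 963≥656, power draw 20≤171, accuracy 97.0≥89.2).
Opt5: not dominated.
Opt6: not dominated.
Opt7: dominated by Opt9 (cost 13≤81, sample rate 949≥828, power draw 33≤190, accuracy 84.1≥84.1).
Opt8: dominated by Opt1 (cost 148≤284, sample rate 963≥903, power draw 20≤152, accuracy 97.0≥92.3).
Opt9: not dominated (best cost).
Opt10: dominated by Opt5 (cost 43≤145, sample rate 494≥321, power draw 105≤112, accuracy 88.3≥81.8).
Opt11: dominated by Opt1 (cost 148≤249, sample rate 963≥652, power draw 20≤165, accuracy 97.0≥80.6).

Opt1, Opt3, Opt5, Opt6, Opt9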